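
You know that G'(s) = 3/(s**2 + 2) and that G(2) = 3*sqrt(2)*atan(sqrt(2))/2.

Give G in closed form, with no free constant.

Any candidate G(s) must reproduce the stated G'(s) exactly.
A general antiderivative is 3*sqrt(2)*atan(sqrt(2)*s/2)/2 + C.
The condition gives C = 3*sqrt(2)*atan(sqrt(2))/2 - (3*sqrt(2)*atan(sqrt(2))/2) = 0.
So G(s) = 3*sqrt(2)*atan(sqrt(2)*s/2)/2.
Check: d/ds[3*sqrt(2)*atan(sqrt(2)*s/2)/2] = 3/(s**2 + 2) = G'(s).

G(s) = 3*sqrt(2)*atan(sqrt(2)*s/2)/2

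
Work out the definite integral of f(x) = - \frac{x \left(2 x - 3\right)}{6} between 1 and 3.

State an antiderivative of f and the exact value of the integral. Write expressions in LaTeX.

A first test for any F(x): its x-derivative must equal f(x) identically.
F(x) = - \frac{x^{2} \left(4 x - 9\right)}{36} is an antiderivative of f.
Check: d/dx[- \frac{x^{2} \left(4 x - 9\right)}{36}] = - \frac{x^{2}}{3} + \frac{x}{2}, which equals f(x).
F(3) = - \frac{3}{4}; F(1) = \frac{5}{36}.
Integral = F(3) - F(1) = - \frac{8}{9}.

Antiderivative: F(x) = - \frac{x^{2} \left(4 x - 9\right)}{36}; value = - \frac{8}{9}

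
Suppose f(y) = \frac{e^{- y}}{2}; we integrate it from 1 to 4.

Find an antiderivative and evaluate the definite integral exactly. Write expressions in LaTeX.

Antiderivative: F(y) = - \frac{e^{- y}}{2}; value = - \frac{1}{2 e^{4}} + \frac{1}{2 e}

A candidate is checked by its d/dy: the result must match f(y).
F(y) = - \frac{e^{- y}}{2} is an antiderivative of f.
Check: d/dy[- \frac{e^{- y}}{2}] = \frac{e^{- y}}{2} = f(y).
F(4) = - \frac{1}{2 e^{4}}; F(1) = - \frac{1}{2 e}.
Integral = F(4) - F(1) = - \frac{1}{2 e^{4}} + \frac{1}{2 e}.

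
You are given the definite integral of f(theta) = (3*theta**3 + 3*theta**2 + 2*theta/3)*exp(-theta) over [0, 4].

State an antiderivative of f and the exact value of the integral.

Antiderivative: F(theta) = (-9*theta**3 - 36*theta**2 - 74*theta - 74)*exp(-theta)/3; value = 74/3 - 1522*exp(-4)/3

f has the shape u'v + uv' for u = -3*theta**3 - 12*theta**2 - 74*theta/3 - 74/3 and v = exp(-theta) — it is the derivative of the product u*v.
F(theta) = (-9*theta**3 - 36*theta**2 - 74*theta - 74)*exp(-theta)/3 is an antiderivative of f.
Check: d/dtheta[(-9*theta**3 - 36*theta**2 - 74*theta - 74)*exp(-theta)/3] = (9*theta**3 + 9*theta**2 + 2*theta)*exp(-theta)/3, which equals f(theta).
F(4) = -1522*exp(-4)/3; F(0) = -74/3.
Integral = F(4) - F(0) = 74/3 - 1522*exp(-4)/3.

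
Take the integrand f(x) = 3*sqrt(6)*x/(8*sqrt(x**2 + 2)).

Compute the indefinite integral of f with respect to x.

The substitution u = 3*x**2/2 + 3 works: f is exactly (dF/du)*(du/dx) for that inner function.
Check: d/dx[3*sqrt(3*x**2/2 + 3)/4] = 3*sqrt(6)*x/(8*sqrt(x**2 + 2)) = f(x).

F(x) = 3*sqrt(3*x**2/2 + 3)/4 + C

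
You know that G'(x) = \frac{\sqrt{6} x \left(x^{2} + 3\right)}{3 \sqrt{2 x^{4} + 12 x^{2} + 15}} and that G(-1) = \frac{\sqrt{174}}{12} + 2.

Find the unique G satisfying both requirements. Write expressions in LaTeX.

G(x) = \frac{\sqrt{6} \sqrt{2 x^{4} + 12 x^{2} + 15} + 24}{12}

G'(x) matches the chain-rule pattern g'(h)*h' with inner function h(x) = \frac{x^{4}}{3} + 2 x^{2} + \frac{5}{2}; substituting u = h(x) collapses the integral.
A general antiderivative is \frac{\sqrt{\frac{x^{4}}{3} + 2 x^{2} + \frac{5}{2}}}{2} + C.
The condition gives C = \frac{\sqrt{174}}{12} + 2 - (\frac{\sqrt{174}}{12}) = 2.
So G(x) = \frac{\sqrt{6} \sqrt{2 x^{4} + 12 x^{2} + 15} + 24}{12}.
Check: d/dx[\frac{\sqrt{6} \sqrt{2 x^{4} + 12 x^{2} + 15} + 24}{12}] = \frac{\sqrt{6} x^{3} + 3 \sqrt{6} x}{3 \sqrt{2 x^{4} + 12 x^{2} + 15}}, which equals G'(x).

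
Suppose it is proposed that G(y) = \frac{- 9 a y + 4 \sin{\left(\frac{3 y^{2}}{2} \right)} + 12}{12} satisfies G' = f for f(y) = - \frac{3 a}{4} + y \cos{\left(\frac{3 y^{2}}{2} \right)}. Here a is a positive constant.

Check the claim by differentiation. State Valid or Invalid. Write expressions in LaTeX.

d/dy[G] = - \frac{3 a}{4} + y \cos{\left(\frac{3 y^{2}}{2} \right)}
This equals f(y) exactly, so the claim holds.

Valid. The derivative of G reproduces f.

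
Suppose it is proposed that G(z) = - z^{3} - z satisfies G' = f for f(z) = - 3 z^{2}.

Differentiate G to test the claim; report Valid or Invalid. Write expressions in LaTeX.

Invalid: d/dz[G] - f = -1, which is not 0.

d/dz[G] = - 3 z^{2} - 1
d/dz[G] - f(z) = -1 != 0.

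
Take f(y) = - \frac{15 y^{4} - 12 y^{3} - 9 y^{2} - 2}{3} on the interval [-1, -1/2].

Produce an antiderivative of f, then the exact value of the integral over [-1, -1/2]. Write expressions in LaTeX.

Antiderivative: F(y) = - y^{5} + y^{4} + y^{3} + \frac{2 y}{3}; value = - \frac{67}{96}

A candidate is checked by its d/dy: the result must match f(y).
F(y) = - y^{5} + y^{4} + y^{3} + \frac{2 y}{3} is an antiderivative of f.
Check: d/dy[- y^{5} + y^{4} + y^{3} + \frac{2 y}{3}] = - 5 y^{4} + 4 y^{3} + 3 y^{2} + \frac{2}{3}, which equals f(y).
F(-1/2) = - \frac{35}{96}; F(-1) = \frac{1}{3}.
Integral = F(-1/2) - F(-1) = - \frac{67}{96}.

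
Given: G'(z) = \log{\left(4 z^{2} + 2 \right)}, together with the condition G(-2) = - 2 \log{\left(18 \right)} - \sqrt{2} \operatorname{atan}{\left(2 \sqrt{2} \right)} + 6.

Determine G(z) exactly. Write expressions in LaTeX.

A candidate passes only if d/dz[G] lands on the given G'(z) exactly.
A general antiderivative is z \log{\left(4 z^{2} + 2 \right)} - 2 z + \sqrt{2} \operatorname{atan}{\left(\sqrt{2} z \right)} + C.
The condition gives C = - 2 \log{\left(18 \right)} - \sqrt{2} \operatorname{atan}{\left(2 \sqrt{2} \right)} + 6 - (- 2 \log{\left(18 \right)} - \sqrt{2} \operatorname{atan}{\left(2 \sqrt{2} \right)} + 4) = 2.
So G(z) = z \log{\left(4 z^{2} + 2 \right)} - 2 z + \sqrt{2} \operatorname{atan}{\left(\sqrt{2} z \right)} + 2.
Check: d/dz[z \log{\left(4 z^{2} + 2 \right)} - 2 z + \sqrt{2} \operatorname{atan}{\left(\sqrt{2} z \right)} + 2] = \log{\left(2 z^{2} + 1 \right)} + \log{\left(2 \right)}, which equals G'(z).

G(z) = z \log{\left(4 z^{2} + 2 \right)} - 2 z + \sqrt{2} \operatorname{atan}{\left(\sqrt{2} z \right)} + 2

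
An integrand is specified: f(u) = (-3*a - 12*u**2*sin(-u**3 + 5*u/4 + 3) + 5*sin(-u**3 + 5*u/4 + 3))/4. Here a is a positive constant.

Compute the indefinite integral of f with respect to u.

F(u) = -3*a*u/4 - cos(-u**3 + 5*u/4 + 3) + C

Differentiate the proposed F(u) back; it has to land on f(u) exactly.
Check: d/du[-3*a*u/4 - cos(-u**3 + 5*u/4 + 3)] = -3*a/4 - 3*u**2*sin(-u**3 + 5*u/4 + 3) + 5*sin(-u**3 + 5*u/4 + 3)/4, which equals f(u).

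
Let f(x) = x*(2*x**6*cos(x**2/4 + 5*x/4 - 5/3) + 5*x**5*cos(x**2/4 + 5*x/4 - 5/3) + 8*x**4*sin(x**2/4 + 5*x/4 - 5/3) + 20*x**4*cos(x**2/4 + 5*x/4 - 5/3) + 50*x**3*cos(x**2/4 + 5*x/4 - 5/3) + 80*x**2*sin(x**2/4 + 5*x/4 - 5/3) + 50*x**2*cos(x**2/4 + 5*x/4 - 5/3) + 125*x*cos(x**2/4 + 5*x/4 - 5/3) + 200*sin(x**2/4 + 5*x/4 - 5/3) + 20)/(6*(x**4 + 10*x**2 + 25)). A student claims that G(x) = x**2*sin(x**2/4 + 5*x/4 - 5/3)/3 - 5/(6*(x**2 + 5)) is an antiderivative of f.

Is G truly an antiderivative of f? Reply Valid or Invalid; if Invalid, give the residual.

d/dx[G] = (2*x**7*cos(x**2/4 + 5*x/4 - 5/3) + 5*x**6*cos(x**2/4 + 5*x/4 - 5/3) + 8*x**5*sin(x**2/4 + 5*x/4 - 5/3) + 20*x**5*cos(x**2/4 + 5*x/4 - 5/3) + 50*x**4*cos(x**2/4 + 5*x/4 - 5/3) + 80*x**3*sin(x**2/4 + 5*x/4 - 5/3) + 50*x**3*cos(x**2/4 + 5*x/4 - 5/3) + 125*x**2*cos(x**2/4 + 5*x/4 - 5/3) + 200*x*sin(x**2/4 + 5*x/4 - 5/3) + 20*x)/(12*x**4 + 120*x**2 + 300)
d/dx[G] - f(x) = (-2*x**7*cos(x**2/4 + 5*x/4 - 5/3) - 5*x**6*cos(x**2/4 + 5*x/4 - 5/3) - 8*x**5*sin(x**2/4 + 5*x/4 - 5/3) - 20*x**5*cos(x**2/4 + 5*x/4 - 5/3) - 50*x**4*cos(x**2/4 + 5*x/4 - 5/3) - 80*x**3*sin(x**2/4 + 5*x/4 - 5/3) - 50*x**3*cos(x**2/4 + 5*x/4 - 5/3) - 125*x**2*cos(x**2/4 + 5*x/4 - 5/3) - 200*x*sin(x**2/4 + 5*x/4 - 5/3) - 20*x)/(12*x**4 + 120*x**2 + 300) != 0.

Invalid: d/dx[G] - f = (-2*x**7*cos(x**2/4 + 5*x/4 - 5/3) - 5*x**6*cos(x**2/4 + 5*x/4 - 5/3) - 8*x**5*sin(x**2/4 + 5*x/4 - 5/3) - 20*x**5*cos(x**2/4 + 5*x/4 - 5/3) - 50*x**4*cos(x**2/4 + 5*x/4 - 5/3) - 80*x**3*sin(x**2/4 + 5*x/4 - 5/3) - 50*x**3*cos(x**2/4 + 5*x/4 - 5/3) - 125*x**2*cos(x**2/4 + 5*x/4 - 5/3) - 200*x*sin(x**2/4 + 5*x/4 - 5/3) - 20*x)/(12*x**4 + 120*x**2 + 300), which is not 0.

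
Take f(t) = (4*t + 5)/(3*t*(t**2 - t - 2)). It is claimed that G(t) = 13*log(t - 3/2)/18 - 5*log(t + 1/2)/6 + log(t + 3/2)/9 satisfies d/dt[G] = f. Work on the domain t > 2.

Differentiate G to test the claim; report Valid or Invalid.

Invalid: d/dt[G] - f = (-32*t**3 - 68*t**2 + 14*t + 45)/(24*t**6 - 12*t**5 - 114*t**4 + 3*t**3 + 135*t**2 + 54*t), which is not 0.

d/dt[G] = (32*t + 56)/(24*t**3 + 12*t**2 - 54*t - 27)
d/dt[G] - f(t) = (-32*t**3 - 68*t**2 + 14*t + 45)/(24*t**6 - 12*t**5 - 114*t**4 + 3*t**3 + 135*t**2 + 54*t) != 0.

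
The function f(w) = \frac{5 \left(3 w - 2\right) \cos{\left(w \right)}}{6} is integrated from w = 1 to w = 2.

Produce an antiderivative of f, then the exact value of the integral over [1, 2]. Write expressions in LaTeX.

Antiderivative: F(w) = \frac{5 \left(3 w \sin{\left(w \right)} - 2 \sin{\left(w \right)} + 3 \cos{\left(w \right)}\right)}{6}; value = - \frac{5 \cos{\left(1 \right)}}{2} + \frac{5 \cos{\left(2 \right)}}{2} - \frac{5 \sin{\left(1 \right)}}{6} + \frac{10 \sin{\left(2 \right)}}{3}

Recover f(w) by differentiating a candidate F(w); any mismatch rules it out.
F(w) = \frac{5 \left(3 w \sin{\left(w \right)} - 2 \sin{\left(w \right)} + 3 \cos{\left(w \right)}\right)}{6} is an antiderivative of f.
Check: d/dw[\frac{5 \left(3 w \sin{\left(w \right)} - 2 \sin{\left(w \right)} + 3 \cos{\left(w \right)}\right)}{6}] = \frac{5 w \cos{\left(w \right)}}{2} - \frac{5 \cos{\left(w \right)}}{3}, which equals f(w).
F(2) = \frac{5 \cos{\left(2 \right)}}{2} + \frac{10 \sin{\left(2 \right)}}{3}; F(1) = \frac{5 \sin{\left(1 \right)}}{6} + \frac{5 \cos{\left(1 \right)}}{2}.
Integral = F(2) - F(1) = - \frac{5 \cos{\left(1 \right)}}{2} + \frac{5 \cos{\left(2 \right)}}{2} - \frac{5 \sin{\left(1 \right)}}{6} + \frac{10 \sin{\left(2 \right)}}{3}.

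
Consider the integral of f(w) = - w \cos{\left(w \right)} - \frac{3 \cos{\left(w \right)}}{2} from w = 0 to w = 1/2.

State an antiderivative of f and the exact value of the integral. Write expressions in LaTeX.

Antiderivative: F(w) = - \frac{2 w \sin{\left(w \right)} + 3 \sin{\left(w \right)} + 2 \cos{\left(w \right)}}{2}; value = - 2 \sin{\left(\frac{1}{2} \right)} - \cos{\left(\frac{1}{2} \right)} + 1

Integrate term by term and add the pieces.
F(w) = - \frac{2 w \sin{\left(w \right)} + 3 \sin{\left(w \right)} + 2 \cos{\left(w \right)}}{2} is an antiderivative of f.
Check: d/dw[- \frac{2 w \sin{\left(w \right)} + 3 \sin{\left(w \right)} + 2 \cos{\left(w \right)}}{2}] = - w \cos{\left(w \right)} - \frac{3 \cos{\left(w \right)}}{2} = f(w).
F(1/2) = - 2 \sin{\left(\frac{1}{2} \right)} - \cos{\left(\frac{1}{2} \right)}; F(0) = -1.
Integral = F(1/2) - F(0) = - 2 \sin{\left(\frac{1}{2} \right)} - \cos{\left(\frac{1}{2} \right)} + 1.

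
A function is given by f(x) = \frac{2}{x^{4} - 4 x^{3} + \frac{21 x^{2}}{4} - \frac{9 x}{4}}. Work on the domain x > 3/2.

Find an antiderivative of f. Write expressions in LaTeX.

An antiderivative is F(x) = - \frac{8 \log{\left(x \right)}}{9} - \frac{64 \log{\left(x - \frac{3}{2} \right)}}{9} + 8 \log{\left(x - 1 \right)} - \frac{16}{6 x - 9}.

The denominator factors as x \left(x - 1\right) \left(2 x - 3\right)^{2}; partial fractions split f into directly integrable pieces: - \frac{128}{9 \left(2 x - 3\right)} + \frac{32}{3 \left(2 x - 3\right)^{2}} + \frac{8}{x - 1} - \frac{8}{9 x}.
Check: d/dx[- \frac{8 \log{\left(x \right)}}{9} - \frac{64 \log{\left(x - \frac{3}{2} \right)}}{9} + 8 \log{\left(x - 1 \right)} - \frac{16}{6 x - 9}] = \frac{8}{4 x^{4} - 16 x^{3} + 21 x^{2} - 9 x}, which equals f(x).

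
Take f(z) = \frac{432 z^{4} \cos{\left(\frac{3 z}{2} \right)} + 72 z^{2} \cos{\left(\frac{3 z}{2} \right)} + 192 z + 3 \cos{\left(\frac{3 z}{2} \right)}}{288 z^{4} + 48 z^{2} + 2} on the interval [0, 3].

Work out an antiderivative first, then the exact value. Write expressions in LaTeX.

Antiderivative: F(z) = \frac{\left(12 z^{2} + 1\right) \sin{\left(\frac{3 z}{2} \right)} - 4}{12 z^{2} + 1}; value = \sin{\left(\frac{9}{2} \right)} + \frac{432}{109}

An antiderivative F(z) passes only if d/dz[F] lands on f(z) exactly.
F(z) = \frac{\left(12 z^{2} + 1\right) \sin{\left(\frac{3 z}{2} \right)} - 4}{12 z^{2} + 1} is an antiderivative of f.
Check: d/dz[\frac{\left(12 z^{2} + 1\right) \sin{\left(\frac{3 z}{2} \right)} - 4}{12 z^{2} + 1}] = \frac{432 z^{4} \cos{\left(\frac{3 z}{2} \right)} + 72 z^{2} \cos{\left(\frac{3 z}{2} \right)} + 192 z + 3 \cos{\left(\frac{3 z}{2} \right)}}{288 z^{4} + 48 z^{2} + 2} = f(z).
F(3) = \sin{\left(\frac{9}{2} \right)} - \frac{4}{109}; F(0) = -4.
Integral = F(3) - F(0) = \sin{\left(\frac{9}{2} \right)} + \frac{432}{109}.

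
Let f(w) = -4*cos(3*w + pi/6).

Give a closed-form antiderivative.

An antiderivative is F(w) = -4*sin(3*w + pi/6)/3.

A first test for any F(w): its w-derivative must equal f(w) identically.
Check: d/dw[-4*sin(3*w + pi/6)/3] = -4*cos(3*w + pi/6) = f(w).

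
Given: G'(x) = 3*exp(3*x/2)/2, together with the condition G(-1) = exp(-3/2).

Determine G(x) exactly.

Whatever form G(x) takes, its d/dx must return the stated G'(x).
A general antiderivative is exp(3*x/2) + C.
The condition gives C = exp(-3/2) - (exp(-3/2)) = 0.
So G(x) = exp(3*x/2).
Check: d/dx[exp(3*x/2)] = 3*exp(3*x/2)/2 = G'(x).

G(x) = exp(3*x/2)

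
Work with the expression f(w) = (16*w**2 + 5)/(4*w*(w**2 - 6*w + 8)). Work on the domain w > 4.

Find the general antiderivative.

The denominator factors as 4*w*(w - 4)*(w - 2); partial fractions split f into directly integrable pieces: -69/(16*(w - 2)) + 261/(32*(w - 4)) + 5/(32*w).
Check: d/dw[(5*log(w) + 261*log(w - 4) - 138*log(w - 2))/32] = (16*w**2 + 5)/(4*w**3 - 24*w**2 + 32*w), which equals f(w).

F(w) = (5*log(w) + 261*log(w - 4) - 138*log(w - 2))/32 + C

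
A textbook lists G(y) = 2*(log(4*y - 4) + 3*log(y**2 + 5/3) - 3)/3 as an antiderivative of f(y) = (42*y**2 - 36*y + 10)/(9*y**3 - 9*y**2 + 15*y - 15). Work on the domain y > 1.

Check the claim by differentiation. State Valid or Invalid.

Valid. The derivative of G reproduces f.

d/dy[G] = (42*y**2 - 36*y + 10)/(9*y**3 - 9*y**2 + 15*y - 15)
This equals f(y) exactly, so the claim holds.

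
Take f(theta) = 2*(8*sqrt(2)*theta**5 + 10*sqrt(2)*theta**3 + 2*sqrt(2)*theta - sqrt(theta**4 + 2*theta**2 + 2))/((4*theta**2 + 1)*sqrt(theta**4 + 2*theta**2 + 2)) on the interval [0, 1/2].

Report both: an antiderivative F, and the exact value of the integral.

Antiderivative: F(theta) = 4*sqrt(theta**4/2 + theta**2 + 1) - atan(2*theta); value = -4 - pi/4 + sqrt(82)/2

Differentiate the proposed F(theta) back; it has to land on f(theta) exactly.
F(theta) = 4*sqrt(theta**4/2 + theta**2 + 1) - atan(2*theta) is an antiderivative of f.
Check: d/dtheta[4*sqrt(theta**4/2 + theta**2 + 1) - atan(2*theta)] = (16*sqrt(2)*theta**5 + 20*sqrt(2)*theta**3 + 4*sqrt(2)*theta - 2*sqrt(theta**4 + 2*theta**2 + 2))/(4*theta**2*sqrt(theta**4 + 2*theta**2 + 2) + sqrt(theta**4 + 2*theta**2 + 2)), which equals f(theta).
F(1/2) = -pi/4 + sqrt(82)/2; F(0) = 4.
Integral = F(1/2) - F(0) = -4 - pi/4 + sqrt(82)/2.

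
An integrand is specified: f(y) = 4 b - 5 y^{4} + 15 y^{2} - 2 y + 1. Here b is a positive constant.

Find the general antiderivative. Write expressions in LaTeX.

F(y) = 4 b y - y^{5} + 5 y^{3} - y^{2} + y + C

The integrand splits into summands that can be handled one at a time.
Check: d/dy[4 b y - y^{5} + 5 y^{3} - y^{2} + y] = 4 b - 5 y^{4} + 15 y^{2} - 2 y + 1 = f(y).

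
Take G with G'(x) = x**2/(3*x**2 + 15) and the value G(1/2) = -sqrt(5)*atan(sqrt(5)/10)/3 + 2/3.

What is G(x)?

G(x) = x/3 - sqrt(5)*atan(sqrt(5)*x/5)/3 + 1/2

A candidate passes only if d/dx[G] lands on the given G'(x) exactly.
A general antiderivative is x/3 - sqrt(5)*atan(sqrt(5)*x/5)/3 + C.
The condition gives C = -sqrt(5)*atan(sqrt(5)/10)/3 + 2/3 - (-sqrt(5)*atan(sqrt(5)/10)/3 + 1/6) = 1/2.
So G(x) = x/3 - sqrt(5)*atan(sqrt(5)*x/5)/3 + 1/2.
Check: d/dx[x/3 - sqrt(5)*atan(sqrt(5)*x/5)/3 + 1/2] = x**2/(3*x**2 + 15) = G'(x).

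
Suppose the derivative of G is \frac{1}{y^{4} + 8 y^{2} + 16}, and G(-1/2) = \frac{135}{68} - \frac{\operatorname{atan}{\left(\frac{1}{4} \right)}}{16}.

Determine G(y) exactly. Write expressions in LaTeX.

G(y) = \frac{y^{2} \operatorname{atan}{\left(\frac{y}{2} \right)} + 32 y^{2} + 2 y + 4 \operatorname{atan}{\left(\frac{y}{2} \right)} + 128}{16 \left(y^{2} + 4\right)}

Check a candidate G(y) by differentiating: d/dy[G] must match the given G'(y).
A general antiderivative is \frac{y}{8 y^{2} + 32} + \frac{\operatorname{atan}{\left(\frac{y}{2} \right)}}{16} + C.
The condition gives C = \frac{135}{68} - \frac{\operatorname{atan}{\left(\frac{1}{4} \right)}}{16} - (- \frac{\operatorname{atan}{\left(\frac{1}{4} \right)}}{16} - \frac{1}{68}) = 2.
So G(y) = \frac{y^{2} \operatorname{atan}{\left(\frac{y}{2} \right)} + 32 y^{2} + 2 y + 4 \operatorname{atan}{\left(\frac{y}{2} \right)} + 128}{16 \left(y^{2} + 4\right)}.
Check: d/dy[\frac{y^{2} \operatorname{atan}{\left(\frac{y}{2} \right)} + 32 y^{2} + 2 y + 4 \operatorname{atan}{\left(\frac{y}{2} \right)} + 128}{16 \left(y^{2} + 4\right)}] = \frac{1}{y^{4} + 8 y^{2} + 16} = G'(y).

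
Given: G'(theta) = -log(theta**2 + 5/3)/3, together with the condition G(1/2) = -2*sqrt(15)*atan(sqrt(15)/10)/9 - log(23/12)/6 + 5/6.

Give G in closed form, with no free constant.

Whatever form G(theta) takes, its d/dtheta must return the stated G'(theta).
A general antiderivative is -theta*log(theta**2 + 5/3)/3 + 2*theta/3 - 2*sqrt(15)*atan(sqrt(15)*theta/5)/9 + C.
The condition gives C = -2*sqrt(15)*atan(sqrt(15)/10)/9 - log(23/12)/6 + 5/6 - (-2*sqrt(15)*atan(sqrt(15)/10)/9 - log(23/12)/6 + 1/3) = 1/2.
So G(theta) = -theta*log(theta**2 + 5/3)/3 + 2*theta/3 - 2*sqrt(15)*atan(sqrt(15)*theta/5)/9 + 1/2.
Check: d/dtheta[-theta*log(theta**2 + 5/3)/3 + 2*theta/3 - 2*sqrt(15)*atan(sqrt(15)*theta/5)/9 + 1/2] = -log(theta**2 + 5/3)/3 = G'(theta).

G(theta) = -theta*log(theta**2 + 5/3)/3 + 2*theta/3 - 2*sqrt(15)*atan(sqrt(15)*theta/5)/9 + 1/2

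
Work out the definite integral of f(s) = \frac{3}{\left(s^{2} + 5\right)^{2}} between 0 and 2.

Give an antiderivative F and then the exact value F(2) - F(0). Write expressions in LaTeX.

Whatever form F(s) takes, F'(s) = f(s) is non-negotiable.
F(s) = \frac{3 \sqrt{5} s^{2} \operatorname{atan}{\left(\frac{\sqrt{5} s}{5} \right)} + 15 s + 15 \sqrt{5} \operatorname{atan}{\left(\frac{\sqrt{5} s}{5} \right)}}{50 s^{2} + 250} is an antiderivative of f.
Check: d/ds[\frac{3 \sqrt{5} s^{2} \operatorname{atan}{\left(\frac{\sqrt{5} s}{5} \right)} + 15 s + 15 \sqrt{5} \operatorname{atan}{\left(\frac{\sqrt{5} s}{5} \right)}}{50 s^{2} + 250}] = \frac{3}{s^{4} + 10 s^{2} + 25}, which equals f(s).
F(2) = \frac{1}{15} + \frac{3 \sqrt{5} \operatorname{atan}{\left(\frac{2 \sqrt{5}}{5} \right)}}{50}; F(0) = 0.
Integral = F(2) - F(0) = \frac{1}{15} + \frac{3 \sqrt{5} \operatorname{atan}{\left(\frac{2 \sqrt{5}}{5} \right)}}{50}.

Antiderivative: F(s) = \frac{3 \sqrt{5} s^{2} \operatorname{atan}{\left(\frac{\sqrt{5} s}{5} \right)} + 15 s + 15 \sqrt{5} \operatorname{atan}{\left(\frac{\sqrt{5} s}{5} \right)}}{50 s^{2} + 250}; value = \frac{1}{15} + \frac{3 \sqrt{5} \operatorname{atan}{\left(\frac{2 \sqrt{5}}{5} \right)}}{50}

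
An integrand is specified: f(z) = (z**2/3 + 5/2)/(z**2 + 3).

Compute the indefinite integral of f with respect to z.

F(z) = z/3 + sqrt(3)*atan(sqrt(3)*z/3)/2 + C

A first test for any F(z): its z-derivative must equal f(z) identically.
Check: d/dz[z/3 + sqrt(3)*atan(sqrt(3)*z/3)/2] = (2*z**2 + 15)/(6*z**2 + 18), which equals f(z).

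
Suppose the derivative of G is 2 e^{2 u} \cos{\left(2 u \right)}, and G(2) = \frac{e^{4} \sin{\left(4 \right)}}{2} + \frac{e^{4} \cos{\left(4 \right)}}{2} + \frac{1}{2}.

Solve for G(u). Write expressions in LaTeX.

G(u) = \frac{e^{2 u} \sin{\left(2 u \right)}}{2} + \frac{e^{2 u} \cos{\left(2 u \right)}}{2} + \frac{1}{2}

Recover the given G'(u) by differentiating a candidate G(u); any mismatch rules it out.
A general antiderivative is \frac{e^{2 u} \sin{\left(2 u \right)}}{2} + \frac{e^{2 u} \cos{\left(2 u \right)}}{2} + C.
The condition gives C = \frac{e^{4} \sin{\left(4 \right)}}{2} + \frac{e^{4} \cos{\left(4 \right)}}{2} + \frac{1}{2} - (\frac{e^{4} \sin{\left(4 \right)}}{2} + \frac{e^{4} \cos{\left(4 \right)}}{2}) = \frac{1}{2}.
So G(u) = \frac{e^{2 u} \sin{\left(2 u \right)}}{2} + \frac{e^{2 u} \cos{\left(2 u \right)}}{2} + \frac{1}{2}.
Check: d/du[\frac{e^{2 u} \sin{\left(2 u \right)}}{2} + \frac{e^{2 u} \cos{\left(2 u \right)}}{2} + \frac{1}{2}] = 2 e^{2 u} \cos{\left(2 u \right)} = G'(u).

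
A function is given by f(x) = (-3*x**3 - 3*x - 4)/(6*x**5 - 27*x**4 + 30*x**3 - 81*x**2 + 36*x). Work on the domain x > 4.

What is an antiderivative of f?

An antiderivative is F(x) = -log(x)/9 - 52*log(x - 4)/399 + 47*log(x - 1/2)/273 + 77*log(x**2 + 3)/2223 - 16*sqrt(3)*atan(sqrt(3)*x/3)/741.

The denominator factors as 3*x*(x - 4)*(2*x - 1)*(x**2 + 3); partial fractions split f into directly integrable pieces: 2*(77*x - 72)/(2223*(x**2 + 3)) + 94/(273*(2*x - 1)) - 52/(399*(x - 4)) - 1/(9*x).
Check: d/dx[-log(x)/9 - 52*log(x - 4)/399 + 47*log(x - 1/2)/273 + 77*log(x**2 + 3)/2223 - 16*sqrt(3)*atan(sqrt(3)*x/3)/741] = (-3*x**3 - 3*x - 4)/(6*x**5 - 27*x**4 + 30*x**3 - 81*x**2 + 36*x) = f(x).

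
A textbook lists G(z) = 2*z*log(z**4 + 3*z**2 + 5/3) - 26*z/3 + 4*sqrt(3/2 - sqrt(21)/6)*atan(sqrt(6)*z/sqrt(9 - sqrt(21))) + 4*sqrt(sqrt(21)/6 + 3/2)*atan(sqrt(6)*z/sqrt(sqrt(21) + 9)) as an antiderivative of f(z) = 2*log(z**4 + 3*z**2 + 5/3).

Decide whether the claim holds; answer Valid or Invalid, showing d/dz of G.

d/dz[G] = 2*log(z**4 + 3*z**2 + 5/3) - 2/3
d/dz[G] - f(z) = -2/3 != 0.

Invalid: d/dz[G] - f = -2/3, which is not 0.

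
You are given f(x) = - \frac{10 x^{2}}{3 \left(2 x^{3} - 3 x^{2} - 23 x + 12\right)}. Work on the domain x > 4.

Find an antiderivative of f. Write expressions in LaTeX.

An antiderivative is F(x) = - \frac{160 \log{\left(x - 4 \right)}}{147} + \frac{5 \log{\left(x - \frac{1}{2} \right)}}{147} - \frac{30 \log{\left(x + 3 \right)}}{49}.

Factor the denominator (3 \left(x - 4\right) \left(x + 3\right) \left(2 x - 1\right)) and decompose: f = \frac{10}{147 \left(2 x - 1\right)} - \frac{30}{49 \left(x + 3\right)} - \frac{160}{147 \left(x - 4\right)}; each piece integrates to a log, atan, or power term.
Check: d/dx[- \frac{160 \log{\left(x - 4 \right)}}{147} + \frac{5 \log{\left(x - \frac{1}{2} \right)}}{147} - \frac{30 \log{\left(x + 3 \right)}}{49}] = - \frac{10 x^{2}}{6 x^{3} - 9 x^{2} - 69 x + 36}, which equals f(x).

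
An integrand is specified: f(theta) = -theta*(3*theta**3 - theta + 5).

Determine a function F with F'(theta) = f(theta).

For F(theta) to be correct the identity F'(theta) - f(theta) = 0 must hold.
Check: d/dtheta[-3*theta**5/5 + theta**3/3 - 5*theta**2/2] = -3*theta**4 + theta**2 - 5*theta, which equals f(theta).

An antiderivative is F(theta) = -3*theta**5/5 + theta**3/3 - 5*theta**2/2.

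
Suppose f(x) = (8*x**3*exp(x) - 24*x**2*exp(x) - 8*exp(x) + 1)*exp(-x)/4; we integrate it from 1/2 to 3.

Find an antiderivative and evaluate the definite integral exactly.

A candidate is checked by its d/dx: the result must match f(x).
F(x) = (2*x**4*exp(x) - 8*x**3*exp(x) - 8*x*exp(x) - 4*exp(x) - 1)*exp(-x)/4 is an antiderivative of f.
Check: d/dx[(2*x**4*exp(x) - 8*x**3*exp(x) - 8*x*exp(x) - 4*exp(x) - 1)*exp(-x)/4] = (8*x**3*exp(x) - 24*x**2*exp(x) - 8*exp(x) + 1)*exp(-x)/4 = f(x).
F(3) = -41/2 - exp(-3)/4; F(1/2) = -71/32 - exp(-1/2)/4.
Integral = F(3) - F(1/2) = -585/32 - exp(-3)/4 + exp(-1/2)/4.

Antiderivative: F(x) = (2*x**4*exp(x) - 8*x**3*exp(x) - 8*x*exp(x) - 4*exp(x) - 1)*exp(-x)/4; value = -585/32 - exp(-3)/4 + exp(-1/2)/4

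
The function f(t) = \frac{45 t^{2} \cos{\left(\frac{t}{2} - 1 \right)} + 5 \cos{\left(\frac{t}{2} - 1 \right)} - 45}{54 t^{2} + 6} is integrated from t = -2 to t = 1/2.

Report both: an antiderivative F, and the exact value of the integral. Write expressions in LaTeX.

Antiderivative: F(t) = \frac{5 \sin{\left(\frac{t}{2} - 1 \right)}}{3} - \frac{5 \operatorname{atan}{\left(3 t \right)}}{2}; value = - \frac{5 \operatorname{atan}{\left(6 \right)}}{2} - \frac{5 \operatorname{atan}{\left(\frac{3}{2} \right)}}{2} - \frac{5 \sin{\left(\frac{3}{4} \right)}}{3} + \frac{5 \sin{\left(2 \right)}}{3}

Recover f(t) by differentiating a candidate F(t); any mismatch rules it out.
F(t) = \frac{5 \sin{\left(\frac{t}{2} - 1 \right)}}{3} - \frac{5 \operatorname{atan}{\left(3 t \right)}}{2} is an antiderivative of f.
Check: d/dt[\frac{5 \sin{\left(\frac{t}{2} - 1 \right)}}{3} - \frac{5 \operatorname{atan}{\left(3 t \right)}}{2}] = \frac{45 t^{2} \cos{\left(\frac{t}{2} - 1 \right)} + 5 \cos{\left(\frac{t}{2} - 1 \right)} - 45}{54 t^{2} + 6} = f(t).
F(1/2) = - \frac{5 \operatorname{atan}{\left(\frac{3}{2} \right)}}{2} - \frac{5 \sin{\left(\frac{3}{4} \right)}}{3}; F(-2) = - \frac{5 \sin{\left(2 \right)}}{3} + \frac{5 \operatorname{atan}{\left(6 \right)}}{2}.
Integral = F(1/2) - F(-2) = - \frac{5 \operatorname{atan}{\left(6 \right)}}{2} - \frac{5 \operatorname{atan}{\left(\frac{3}{2} \right)}}{2} - \frac{5 \sin{\left(\frac{3}{4} \right)}}{3} + \frac{5 \sin{\left(2 \right)}}{3}.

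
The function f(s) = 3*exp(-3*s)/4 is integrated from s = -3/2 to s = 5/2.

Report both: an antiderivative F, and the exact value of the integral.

Antiderivative: F(s) = -exp(-3*s)/4; value = -exp(-15/2)/4 + exp(9/2)/4

For F(s) to be correct the identity F'(s) - f(s) = 0 must hold.
F(s) = -exp(-3*s)/4 is an antiderivative of f.
Check: d/ds[-exp(-3*s)/4] = 3*exp(-3*s)/4 = f(s).
F(5/2) = -exp(-15/2)/4; F(-3/2) = -exp(9/2)/4.
Integral = F(5/2) - F(-3/2) = -exp(-15/2)/4 + exp(9/2)/4.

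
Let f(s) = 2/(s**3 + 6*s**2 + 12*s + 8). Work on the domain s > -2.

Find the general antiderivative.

An antiderivative F(s) passes only if d/ds[F] lands on f(s) exactly.
Check: d/ds[-1/(s**2 + 4*s + 4)] = 2/(s**3 + 6*s**2 + 12*s + 8) = f(s).

F(s) = -1/(s**2 + 4*s + 4) + C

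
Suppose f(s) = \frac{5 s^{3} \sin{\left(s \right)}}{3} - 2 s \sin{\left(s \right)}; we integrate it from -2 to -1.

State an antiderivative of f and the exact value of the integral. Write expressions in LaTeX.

Antiderivative: F(s) = - \frac{5 s^{3} \cos{\left(s \right)} - 15 s^{2} \sin{\left(s \right)} - 36 s \cos{\left(s \right)} + 36 \sin{\left(s \right)}}{3}; value = - \frac{31 \cos{\left(1 \right)}}{3} + \frac{32 \cos{\left(2 \right)}}{3} + 7 \sin{\left(1 \right)} + 8 \sin{\left(2 \right)}

The integrand splits into summands that can be handled one at a time.
F(s) = - \frac{5 s^{3} \cos{\left(s \right)} - 15 s^{2} \sin{\left(s \right)} - 36 s \cos{\left(s \right)} + 36 \sin{\left(s \right)}}{3} is an antiderivative of f.
Check: d/ds[- \frac{5 s^{3} \cos{\left(s \right)} - 15 s^{2} \sin{\left(s \right)} - 36 s \cos{\left(s \right)} + 36 \sin{\left(s \right)}}{3}] = \frac{5 s^{3} \sin{\left(s \right)}}{3} - 2 s \sin{\left(s \right)} = f(s).
F(-1) = - \frac{31 \cos{\left(1 \right)}}{3} + 7 \sin{\left(1 \right)}; F(-2) = - 8 \sin{\left(2 \right)} - \frac{32 \cos{\left(2 \right)}}{3}.
Integral = F(-1) - F(-2) = - \frac{31 \cos{\left(1 \right)}}{3} + \frac{32 \cos{\left(2 \right)}}{3} + 7 \sin{\left(1 \right)} + 8 \sin{\left(2 \right)}.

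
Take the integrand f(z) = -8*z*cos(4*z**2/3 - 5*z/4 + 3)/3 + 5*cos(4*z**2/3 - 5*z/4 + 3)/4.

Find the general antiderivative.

F(z) = -sin(4*z**2/3 - 5*z/4 + 3) + C

f matches the chain-rule pattern g'(h)*h' with inner function h(z) = 4*z**2/3 - 5*z/4 + 3; substituting u = h(z) collapses the integral.
Check: d/dz[-sin(4*z**2/3 - 5*z/4 + 3)] = -8*z*cos(4*z**2/3 - 5*z/4 + 3)/3 + 5*cos(4*z**2/3 - 5*z/4 + 3)/4 = f(z).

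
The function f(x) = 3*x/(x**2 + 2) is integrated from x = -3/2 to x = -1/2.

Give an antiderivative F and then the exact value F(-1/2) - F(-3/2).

Antiderivative: F(x) = 3*log(x**2/2 + 1)/2; value = -3*log(17/8)/2 + 3*log(9/8)/2

The substitution u = x**2/2 + 1 works: f is exactly (dF/du)*(du/dx) for that inner function.
F(x) = 3*log(x**2/2 + 1)/2 is an antiderivative of f.
Check: d/dx[3*log(x**2/2 + 1)/2] = 3*x/(x**2 + 2) = f(x).
F(-1/2) = 3*log(9/8)/2; F(-3/2) = 3*log(17/8)/2.
Integral = F(-1/2) - F(-3/2) = -3*log(17/8)/2 + 3*log(9/8)/2.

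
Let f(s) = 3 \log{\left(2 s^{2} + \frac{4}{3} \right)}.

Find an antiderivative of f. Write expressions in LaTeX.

Recover f(s) by differentiating a candidate F(s); any mismatch rules it out.
Check: d/ds[3 s \log{\left(2 s^{2} + \frac{4}{3} \right)} - 6 s + 2 \sqrt{6} \operatorname{atan}{\left(\frac{\sqrt{6} s}{2} \right)}] = 3 \log{\left(s^{2} + \frac{2}{3} \right)} + 3 \log{\left(2 \right)}, which equals f(s).

An antiderivative is F(s) = 3 s \log{\left(2 s^{2} + \frac{4}{3} \right)} - 6 s + 2 \sqrt{6} \operatorname{atan}{\left(\frac{\sqrt{6} s}{2} \right)}.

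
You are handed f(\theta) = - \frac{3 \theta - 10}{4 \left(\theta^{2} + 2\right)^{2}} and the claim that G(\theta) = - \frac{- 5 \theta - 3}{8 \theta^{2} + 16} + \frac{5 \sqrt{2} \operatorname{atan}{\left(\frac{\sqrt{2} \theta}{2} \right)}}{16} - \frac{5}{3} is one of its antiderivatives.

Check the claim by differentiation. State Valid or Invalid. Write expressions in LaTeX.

Valid - differentiating G returns exactly f.

d/d\theta[G] = \frac{10 - 3 \theta}{4 \theta^{4} + 16 \theta^{2} + 16}
This equals f(\theta) exactly, so the claim holds.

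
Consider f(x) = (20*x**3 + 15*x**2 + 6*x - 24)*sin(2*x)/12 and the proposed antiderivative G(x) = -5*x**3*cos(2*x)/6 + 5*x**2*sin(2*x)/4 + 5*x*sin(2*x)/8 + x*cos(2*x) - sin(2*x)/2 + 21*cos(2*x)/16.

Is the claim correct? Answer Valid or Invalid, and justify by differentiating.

d/dx[G] = 5*x**3*sin(2*x)/3 + x*sin(2*x)/2 + 5*x*cos(2*x)/4 - 2*sin(2*x)
d/dx[G] - f(x) = -5*x**2*sin(2*x)/4 + 5*x*cos(2*x)/4 != 0.

Invalid: d/dx[G] - f = -5*x**2*sin(2*x)/4 + 5*x*cos(2*x)/4, which is not 0.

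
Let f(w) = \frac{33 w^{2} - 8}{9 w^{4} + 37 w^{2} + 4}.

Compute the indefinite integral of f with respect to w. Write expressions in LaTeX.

Any candidate F(w) must reproduce f(w) exactly when differentiated.
Check: d/dw[2 \operatorname{atan}{\left(\frac{w}{2} \right)} - \operatorname{atan}{\left(3 w \right)}] = \frac{33 w^{2} - 8}{9 w^{4} + 37 w^{2} + 4} = f(w).

F(w) = 2 \operatorname{atan}{\left(\frac{w}{2} \right)} - \operatorname{atan}{\left(3 w \right)} + C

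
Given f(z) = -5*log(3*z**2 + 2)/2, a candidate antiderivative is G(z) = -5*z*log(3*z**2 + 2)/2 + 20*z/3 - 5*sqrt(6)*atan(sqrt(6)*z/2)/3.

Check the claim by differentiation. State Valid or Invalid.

d/dz[G] = 5/3 - 5*log(3*z**2 + 2)/2
d/dz[G] - f(z) = 5/3 != 0.

Invalid: d/dz[G] - f = 5/3, which is not 0.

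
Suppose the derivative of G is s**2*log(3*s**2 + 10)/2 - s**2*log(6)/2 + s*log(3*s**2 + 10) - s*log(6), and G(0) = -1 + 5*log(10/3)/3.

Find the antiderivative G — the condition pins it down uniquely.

The integrand splits into summands that can be handled one at a time.
A general antiderivative is -s**3/9 - s**2/2 + 10*s/9 + (s**3/6 + s**2/2)*log(s**2/2 + 5/3) + 5*log(s**2 + 10/3)/3 - 10*sqrt(30)*atan(sqrt(30)*s/10)/27 + C.
The condition gives C = -1 + 5*log(10/3)/3 - (5*log(10/3)/3) = -1.
So G(s) = (9*s**3*log(s**2/2 + 5/3) - 6*s**3 + 27*s**2*log(s**2/2 + 5/3) - 27*s**2 + 60*s + 90*log(s**2 + 10/3) - 20*sqrt(30)*atan(sqrt(30)*s/10) - 54)/54.
Check: d/ds[(9*s**3*log(s**2/2 + 5/3) - 6*s**3 + 27*s**2*log(s**2/2 + 5/3) - 27*s**2 + 60*s + 90*log(s**2 + 10/3) - 20*sqrt(30)*atan(sqrt(30)*s/10) - 54)/54] = s**2*log(3*s**2 + 10)/2 - s**2*log(6)/2 + s*log(3*s**2 + 10) - s*log(6) = G'(s).

G(s) = (9*s**3*log(s**2/2 + 5/3) - 6*s**3 + 27*s**2*log(s**2/2 + 5/3) - 27*s**2 + 60*s + 90*log(s**2 + 10/3) - 20*sqrt(30)*atan(sqrt(30)*s/10) - 54)/54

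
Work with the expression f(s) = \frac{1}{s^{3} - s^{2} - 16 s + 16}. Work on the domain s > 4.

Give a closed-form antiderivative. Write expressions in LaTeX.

The denominator factors as \left(s - 4\right) \left(s - 1\right) \left(s + 4\right); partial fractions split f into directly integrable pieces: \frac{1}{40 \left(s + 4\right)} - \frac{1}{15 \left(s - 1\right)} + \frac{1}{24 \left(s - 4\right)}.
Check: d/ds[\frac{5 \log{\left(s - 4 \right)} - 8 \log{\left(s - 1 \right)} + 3 \log{\left(s + 4 \right)}}{120}] = \frac{1}{s^{3} - s^{2} - 16 s + 16} = f(s).

An antiderivative is F(s) = \frac{5 \log{\left(s - 4 \right)} - 8 \log{\left(s - 1 \right)} + 3 \log{\left(s + 4 \right)}}{120}.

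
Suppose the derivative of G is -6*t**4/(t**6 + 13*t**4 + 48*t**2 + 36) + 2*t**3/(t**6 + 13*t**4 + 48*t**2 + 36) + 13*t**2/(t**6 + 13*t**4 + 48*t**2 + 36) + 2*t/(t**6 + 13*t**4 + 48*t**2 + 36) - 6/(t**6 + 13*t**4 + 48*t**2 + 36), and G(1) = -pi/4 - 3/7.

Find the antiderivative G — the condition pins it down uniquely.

The integrand splits into summands that can be handled one at a time.
A general antiderivative is (5*t/2 - 1/2)/(t**2/2 + 3) - atan(t) + C.
The condition gives C = -pi/4 - 3/7 - (4/7 - pi/4) = -1.
So G(t) = (-t**2*atan(t) - t**2 + 5*t - 6*atan(t) - 7)/(t**2 + 6).
Check: d/dt[(-t**2*atan(t) - t**2 + 5*t - 6*atan(t) - 7)/(t**2 + 6)] = (-6*t**4 + 2*t**3 + 13*t**2 + 2*t - 6)/(t**6 + 13*t**4 + 48*t**2 + 36), which equals G'(t).

G(t) = (-t**2*atan(t) - t**2 + 5*t - 6*atan(t) - 7)/(t**2 + 6)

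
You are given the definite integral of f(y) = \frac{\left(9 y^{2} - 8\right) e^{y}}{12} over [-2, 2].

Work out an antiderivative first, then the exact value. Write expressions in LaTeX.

Recognize the product-rule pattern: f = u'v + uv' with u = \frac{3 y^{2}}{4} - \frac{3 y}{2} + \frac{5}{6}, v = e^{y}, so integration by parts undoes it.
F(y) = \frac{3 y^{2} e^{y}}{4} - \frac{3 y e^{y}}{2} + \frac{5 e^{y}}{6} is an antiderivative of f.
Check: d/dy[\frac{3 y^{2} e^{y}}{4} - \frac{3 y e^{y}}{2} + \frac{5 e^{y}}{6}] = \frac{3 y^{2} e^{y}}{4} - \frac{2 e^{y}}{3}, which equals f(y).
F(2) = \frac{5 e^{2}}{6}; F(-2) = \frac{41}{6 e^{2}}.
Integral = F(2) - F(-2) = - \frac{41}{6 e^{2}} + \frac{5 e^{2}}{6}.

Antiderivative: F(y) = \frac{3 y^{2} e^{y}}{4} - \frac{3 y e^{y}}{2} + \frac{5 e^{y}}{6}; value = - \frac{41}{6 e^{2}} + \frac{5 e^{2}}{6}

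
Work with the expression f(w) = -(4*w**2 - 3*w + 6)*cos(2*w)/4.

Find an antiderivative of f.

An antiderivative is F(w) = -w**2*sin(2*w)/2 + 3*w*sin(2*w)/8 - w*cos(2*w)/2 - sin(2*w)/2 + 3*cos(2*w)/16.

Differentiate the proposed F(w) back; it has to land on f(w) exactly.
Check: d/dw[-w**2*sin(2*w)/2 + 3*w*sin(2*w)/8 - w*cos(2*w)/2 - sin(2*w)/2 + 3*cos(2*w)/16] = -w**2*cos(2*w) + 3*w*cos(2*w)/4 - 3*cos(2*w)/2, which equals f(w).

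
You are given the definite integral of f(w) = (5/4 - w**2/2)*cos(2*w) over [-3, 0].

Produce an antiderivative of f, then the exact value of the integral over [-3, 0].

Antiderivative: F(w) = -w**2*sin(2*w)/4 - w*cos(2*w)/4 + 3*sin(2*w)/4; value = -3*cos(6)/4 - 3*sin(6)/2

A candidate is checked by its d/dw: the result must match f(w).
F(w) = -w**2*sin(2*w)/4 - w*cos(2*w)/4 + 3*sin(2*w)/4 is an antiderivative of f.
Check: d/dw[-w**2*sin(2*w)/4 - w*cos(2*w)/4 + 3*sin(2*w)/4] = -w**2*cos(2*w)/2 + 5*cos(2*w)/4, which equals f(w).
F(0) = 0; F(-3) = 3*sin(6)/2 + 3*cos(6)/4.
Integral = F(0) - F(-3) = -3*cos(6)/4 - 3*sin(6)/2.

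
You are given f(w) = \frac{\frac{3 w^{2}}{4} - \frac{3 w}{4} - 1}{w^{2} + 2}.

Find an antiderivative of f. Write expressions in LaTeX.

An antiderivative is F(w) = \frac{6 w - 3 \log{\left(w^{2} + 2 \right)} - 10 \sqrt{2} \operatorname{atan}{\left(\frac{\sqrt{2} w}{2} \right)}}{8}.

Since d/dw undoes antidifferentiation here, F'(w) = f(w) is required of F(w).
Check: d/dw[\frac{6 w - 3 \log{\left(w^{2} + 2 \right)} - 10 \sqrt{2} \operatorname{atan}{\left(\frac{\sqrt{2} w}{2} \right)}}{8}] = \frac{3 w^{2} - 3 w - 4}{4 w^{2} + 8}, which equals f(w).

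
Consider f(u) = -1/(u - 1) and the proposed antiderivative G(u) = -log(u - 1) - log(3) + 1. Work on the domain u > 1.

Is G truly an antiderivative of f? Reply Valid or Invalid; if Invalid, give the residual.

Valid: G'(u) = f(u).

d/du[G] = -1/(u - 1)
This equals f(u) exactly, so the claim holds.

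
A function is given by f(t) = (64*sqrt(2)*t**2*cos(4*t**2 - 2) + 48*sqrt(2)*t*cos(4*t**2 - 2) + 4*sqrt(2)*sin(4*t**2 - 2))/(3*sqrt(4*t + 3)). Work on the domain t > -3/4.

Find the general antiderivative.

f has the shape u'v + uv' for u = 4*sqrt(2*t + 3/2)/3 and v = sin(4*t**2 - 2) — it is the derivative of the product u*v.
Check: d/dt[2*sqrt(2)*sqrt(4*t + 3)*sin(4*t**2 - 2)/3] = (64*sqrt(2)*t**2*cos(4*t**2 - 2) + 48*sqrt(2)*t*cos(4*t**2 - 2) + 4*sqrt(2)*sin(4*t**2 - 2))/(3*sqrt(4*t + 3)) = f(t).

F(t) = 2*sqrt(2)*sqrt(4*t + 3)*sin(4*t**2 - 2)/3 + C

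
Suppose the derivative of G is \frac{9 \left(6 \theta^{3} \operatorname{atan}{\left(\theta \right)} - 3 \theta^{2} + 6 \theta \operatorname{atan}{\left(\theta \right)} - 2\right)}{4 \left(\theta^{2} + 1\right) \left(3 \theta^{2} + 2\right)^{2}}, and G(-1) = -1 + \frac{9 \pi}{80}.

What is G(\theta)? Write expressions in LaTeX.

G(\theta) = \frac{- 12 \theta^{2} - 9 \operatorname{atan}{\left(\theta \right)} - 8}{4 \left(3 \theta^{2} + 2\right)}

Recognize the product-rule pattern: G'(\theta) = u'v + uv' with u = - \frac{3}{4 \left(\theta^{2} + \frac{2}{3}\right)}, v = \operatorname{atan}{\left(\theta \right)}, so integration by parts undoes it.
A general antiderivative is - \frac{3 \operatorname{atan}{\left(\theta \right)}}{4 \left(\theta^{2} + \frac{2}{3}\right)} + C.
The condition gives C = -1 + \frac{9 \pi}{80} - (\frac{9 \pi}{80}) = -1.
So G(\theta) = \frac{- 12 \theta^{2} - 9 \operatorname{atan}{\left(\theta \right)} - 8}{4 \left(3 \theta^{2} + 2\right)}.
Check: d/d\theta[\frac{- 12 \theta^{2} - 9 \operatorname{atan}{\left(\theta \right)} - 8}{4 \left(3 \theta^{2} + 2\right)}] = \frac{54 \theta^{3} \operatorname{atan}{\left(\theta \right)} - 27 \theta^{2} + 54 \theta \operatorname{atan}{\left(\theta \right)} - 18}{36 \theta^{6} + 84 \theta^{4} + 64 \theta^{2} + 16}, which equals G'(\theta).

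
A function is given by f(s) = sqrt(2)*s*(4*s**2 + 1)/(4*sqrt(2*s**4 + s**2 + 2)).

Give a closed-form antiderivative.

f matches the chain-rule pattern g'(h)*h' with inner function h(s) = s**4 + s**2/2 + 1; substituting u = h(s) collapses the integral.
Check: d/ds[sqrt(2)*sqrt(2*s**4 + s**2 + 2)/4] = (4*sqrt(2)*s**3 + sqrt(2)*s)/(4*sqrt(2*s**4 + s**2 + 2)), which equals f(s).

An antiderivative is F(s) = sqrt(2)*sqrt(2*s**4 + s**2 + 2)/4.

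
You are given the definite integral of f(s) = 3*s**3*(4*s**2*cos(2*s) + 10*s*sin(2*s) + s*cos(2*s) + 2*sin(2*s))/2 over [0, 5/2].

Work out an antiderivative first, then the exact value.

Whatever form F(s) takes, F'(s) = f(s) is non-negotiable.
F(s) = -3*s**4*(-4*s - 1)*sin(2*s)/4 is an antiderivative of f.
Check: d/ds[-3*s**4*(-4*s - 1)*sin(2*s)/4] = 6*s**5*cos(2*s) + 15*s**4*sin(2*s) + 3*s**4*cos(2*s)/2 + 3*s**3*sin(2*s), which equals f(s).
F(5/2) = 20625*sin(5)/64; F(0) = 0.
Integral = F(5/2) - F(0) = 20625*sin(5)/64.

Antiderivative: F(s) = -3*s**4*(-4*s - 1)*sin(2*s)/4; value = 20625*sin(5)/64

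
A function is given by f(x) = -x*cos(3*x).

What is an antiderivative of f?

Any candidate F(x) must reproduce f(x) exactly when differentiated.
Check: d/dx[-x*sin(3*x)/3 - cos(3*x)/9] = -x*cos(3*x) = f(x).

An antiderivative is F(x) = -x*sin(3*x)/3 - cos(3*x)/9.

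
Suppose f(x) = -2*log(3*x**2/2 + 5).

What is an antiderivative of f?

Since d/dx undoes antidifferentiation here, F'(x) = f(x) is required of F(x).
Check: d/dx[-2*(3*x*log(3*x**2/2 + 5) - 6*x + 2*sqrt(30)*atan(sqrt(30)*x/10))/3] = -2*log(3*x**2/2 + 5) = f(x).

An antiderivative is F(x) = -2*(3*x*log(3*x**2/2 + 5) - 6*x + 2*sqrt(30)*atan(sqrt(30)*x/10))/3.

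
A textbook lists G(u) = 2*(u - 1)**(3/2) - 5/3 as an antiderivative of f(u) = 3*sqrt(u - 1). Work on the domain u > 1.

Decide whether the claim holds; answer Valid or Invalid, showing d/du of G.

Valid. The derivative of G reproduces f.

d/du[G] = 3*sqrt(u - 1)
This equals f(u) exactly, so the claim holds.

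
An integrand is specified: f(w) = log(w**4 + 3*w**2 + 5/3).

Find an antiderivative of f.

An antiderivative is F(w) = (3*w*log(w**4 + 3*w**2 + 5/3) - 12*w + sqrt(6)*sqrt(9 - sqrt(21))*atan(sqrt(6)*w/sqrt(9 - sqrt(21))) + sqrt(6)*sqrt(sqrt(21) + 9)*atan(sqrt(6)*w/sqrt(sqrt(21) + 9)))/3.

Recover f(w) by differentiating a candidate F(w); any mismatch rules it out.
Check: d/dw[(3*w*log(w**4 + 3*w**2 + 5/3) - 12*w + sqrt(6)*sqrt(9 - sqrt(21))*atan(sqrt(6)*w/sqrt(9 - sqrt(21))) + sqrt(6)*sqrt(sqrt(21) + 9)*atan(sqrt(6)*w/sqrt(sqrt(21) + 9)))/3] = log(w**4 + 3*w**2 + 5/3) = f(w).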